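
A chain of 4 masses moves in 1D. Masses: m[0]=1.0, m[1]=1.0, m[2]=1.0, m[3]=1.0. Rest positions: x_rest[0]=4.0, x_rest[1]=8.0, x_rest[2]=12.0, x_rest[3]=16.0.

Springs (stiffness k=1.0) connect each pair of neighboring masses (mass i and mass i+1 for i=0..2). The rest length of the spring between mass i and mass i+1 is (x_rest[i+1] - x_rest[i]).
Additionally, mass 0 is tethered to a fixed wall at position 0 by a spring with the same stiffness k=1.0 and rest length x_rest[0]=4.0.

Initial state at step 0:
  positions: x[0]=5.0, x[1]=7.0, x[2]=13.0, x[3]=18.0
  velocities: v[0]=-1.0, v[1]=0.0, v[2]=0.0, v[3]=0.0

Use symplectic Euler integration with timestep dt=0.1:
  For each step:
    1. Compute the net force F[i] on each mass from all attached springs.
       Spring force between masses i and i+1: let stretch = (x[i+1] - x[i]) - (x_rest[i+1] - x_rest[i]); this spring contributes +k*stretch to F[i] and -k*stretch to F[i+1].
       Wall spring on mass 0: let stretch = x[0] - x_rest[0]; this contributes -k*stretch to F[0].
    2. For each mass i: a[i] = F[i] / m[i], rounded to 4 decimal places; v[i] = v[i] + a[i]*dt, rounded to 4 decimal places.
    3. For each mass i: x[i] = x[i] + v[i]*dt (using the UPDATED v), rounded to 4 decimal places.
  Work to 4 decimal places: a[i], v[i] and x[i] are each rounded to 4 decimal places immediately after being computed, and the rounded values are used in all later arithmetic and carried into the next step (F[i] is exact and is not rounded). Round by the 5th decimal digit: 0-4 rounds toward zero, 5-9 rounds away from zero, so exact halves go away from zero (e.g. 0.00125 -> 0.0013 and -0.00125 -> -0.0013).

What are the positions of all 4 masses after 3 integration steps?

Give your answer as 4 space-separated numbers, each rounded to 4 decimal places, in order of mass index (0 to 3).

Answer: 4.5329 7.2301 12.9425 17.9400

Derivation:
Step 0: x=[5.0000 7.0000 13.0000 18.0000] v=[-1.0000 0.0000 0.0000 0.0000]
Step 1: x=[4.8700 7.0400 12.9900 17.9900] v=[-1.3000 0.4000 -0.1000 -0.1000]
Step 2: x=[4.7130 7.1178 12.9705 17.9700] v=[-1.5700 0.7780 -0.1950 -0.2000]
Step 3: x=[4.5329 7.2301 12.9425 17.9400] v=[-1.8008 1.1228 -0.2803 -0.3000]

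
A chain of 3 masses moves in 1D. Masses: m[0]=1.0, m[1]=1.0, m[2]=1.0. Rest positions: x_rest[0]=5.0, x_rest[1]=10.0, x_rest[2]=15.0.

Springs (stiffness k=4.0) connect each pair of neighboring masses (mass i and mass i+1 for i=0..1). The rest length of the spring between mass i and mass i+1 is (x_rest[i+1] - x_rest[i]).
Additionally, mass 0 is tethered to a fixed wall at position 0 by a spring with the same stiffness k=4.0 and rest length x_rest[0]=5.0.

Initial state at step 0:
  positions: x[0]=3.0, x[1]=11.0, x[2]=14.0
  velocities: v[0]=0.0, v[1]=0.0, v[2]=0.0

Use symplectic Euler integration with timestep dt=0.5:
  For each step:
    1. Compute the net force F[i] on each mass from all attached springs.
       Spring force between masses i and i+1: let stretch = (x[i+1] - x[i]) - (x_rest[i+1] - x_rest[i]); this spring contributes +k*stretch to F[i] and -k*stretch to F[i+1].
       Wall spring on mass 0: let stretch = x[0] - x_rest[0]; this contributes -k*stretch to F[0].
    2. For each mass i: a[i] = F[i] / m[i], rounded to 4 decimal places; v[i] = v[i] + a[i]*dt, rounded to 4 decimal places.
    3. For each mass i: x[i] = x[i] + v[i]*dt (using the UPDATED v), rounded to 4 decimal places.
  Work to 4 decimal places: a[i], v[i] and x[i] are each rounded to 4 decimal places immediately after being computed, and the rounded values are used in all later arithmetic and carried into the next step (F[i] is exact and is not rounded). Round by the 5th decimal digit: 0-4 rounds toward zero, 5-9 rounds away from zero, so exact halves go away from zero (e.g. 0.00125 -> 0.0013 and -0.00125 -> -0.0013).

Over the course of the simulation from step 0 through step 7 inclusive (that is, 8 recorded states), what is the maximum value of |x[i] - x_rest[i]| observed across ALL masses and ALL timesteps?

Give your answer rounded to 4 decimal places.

Answer: 4.0000

Derivation:
Step 0: x=[3.0000 11.0000 14.0000] v=[0.0000 0.0000 0.0000]
Step 1: x=[8.0000 6.0000 16.0000] v=[10.0000 -10.0000 4.0000]
Step 2: x=[3.0000 13.0000 13.0000] v=[-10.0000 14.0000 -6.0000]
Step 3: x=[5.0000 10.0000 15.0000] v=[4.0000 -6.0000 4.0000]
Step 4: x=[7.0000 7.0000 17.0000] v=[4.0000 -6.0000 4.0000]
Step 5: x=[2.0000 14.0000 14.0000] v=[-10.0000 14.0000 -6.0000]
Step 6: x=[7.0000 9.0000 16.0000] v=[10.0000 -10.0000 4.0000]
Step 7: x=[7.0000 9.0000 16.0000] v=[0.0000 0.0000 0.0000]
Max displacement = 4.0000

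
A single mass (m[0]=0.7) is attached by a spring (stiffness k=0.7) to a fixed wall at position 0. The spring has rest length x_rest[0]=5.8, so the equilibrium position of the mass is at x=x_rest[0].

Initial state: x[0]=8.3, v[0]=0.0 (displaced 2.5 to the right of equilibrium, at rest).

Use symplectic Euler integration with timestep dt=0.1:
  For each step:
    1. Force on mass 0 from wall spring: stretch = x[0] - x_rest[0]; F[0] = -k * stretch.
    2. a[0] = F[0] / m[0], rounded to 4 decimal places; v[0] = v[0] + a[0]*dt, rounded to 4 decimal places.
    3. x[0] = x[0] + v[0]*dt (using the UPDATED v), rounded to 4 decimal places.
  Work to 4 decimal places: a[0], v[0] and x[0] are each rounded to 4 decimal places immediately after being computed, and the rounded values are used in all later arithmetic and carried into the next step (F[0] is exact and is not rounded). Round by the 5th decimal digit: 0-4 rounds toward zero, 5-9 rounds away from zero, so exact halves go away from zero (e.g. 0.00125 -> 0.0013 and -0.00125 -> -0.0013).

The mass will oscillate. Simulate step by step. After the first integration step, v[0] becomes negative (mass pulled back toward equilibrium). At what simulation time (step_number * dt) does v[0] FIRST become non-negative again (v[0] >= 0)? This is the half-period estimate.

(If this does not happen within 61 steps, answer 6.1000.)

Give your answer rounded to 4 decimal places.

Answer: 3.2000

Derivation:
Step 0: x=[8.3000] v=[0.0000]
Step 1: x=[8.2750] v=[-0.2500]
Step 2: x=[8.2253] v=[-0.4975]
Step 3: x=[8.1513] v=[-0.7400]
Step 4: x=[8.0538] v=[-0.9751]
Step 5: x=[7.9338] v=[-1.2005]
Step 6: x=[7.7924] v=[-1.4139]
Step 7: x=[7.6311] v=[-1.6131]
Step 8: x=[7.4515] v=[-1.7962]
Step 9: x=[7.2554] v=[-1.9614]
Step 10: x=[7.0447] v=[-2.1069]
Step 11: x=[6.8216] v=[-2.2314]
Step 12: x=[6.5882] v=[-2.3336]
Step 13: x=[6.3470] v=[-2.4124]
Step 14: x=[6.1003] v=[-2.4671]
Step 15: x=[5.8506] v=[-2.4971]
Step 16: x=[5.6004] v=[-2.5022]
Step 17: x=[5.3522] v=[-2.4822]
Step 18: x=[5.1085] v=[-2.4374]
Step 19: x=[4.8717] v=[-2.3683]
Step 20: x=[4.6442] v=[-2.2755]
Step 21: x=[4.4282] v=[-2.1599]
Step 22: x=[4.2259] v=[-2.0227]
Step 23: x=[4.0394] v=[-1.8653]
Step 24: x=[3.8705] v=[-1.6892]
Step 25: x=[3.7209] v=[-1.4963]
Step 26: x=[3.5921] v=[-1.2884]
Step 27: x=[3.4853] v=[-1.0676]
Step 28: x=[3.4017] v=[-0.8361]
Step 29: x=[3.3421] v=[-0.5963]
Step 30: x=[3.3071] v=[-0.3505]
Step 31: x=[3.2970] v=[-0.1012]
Step 32: x=[3.3119] v=[0.1491]
First v>=0 after going negative at step 32, time=3.2000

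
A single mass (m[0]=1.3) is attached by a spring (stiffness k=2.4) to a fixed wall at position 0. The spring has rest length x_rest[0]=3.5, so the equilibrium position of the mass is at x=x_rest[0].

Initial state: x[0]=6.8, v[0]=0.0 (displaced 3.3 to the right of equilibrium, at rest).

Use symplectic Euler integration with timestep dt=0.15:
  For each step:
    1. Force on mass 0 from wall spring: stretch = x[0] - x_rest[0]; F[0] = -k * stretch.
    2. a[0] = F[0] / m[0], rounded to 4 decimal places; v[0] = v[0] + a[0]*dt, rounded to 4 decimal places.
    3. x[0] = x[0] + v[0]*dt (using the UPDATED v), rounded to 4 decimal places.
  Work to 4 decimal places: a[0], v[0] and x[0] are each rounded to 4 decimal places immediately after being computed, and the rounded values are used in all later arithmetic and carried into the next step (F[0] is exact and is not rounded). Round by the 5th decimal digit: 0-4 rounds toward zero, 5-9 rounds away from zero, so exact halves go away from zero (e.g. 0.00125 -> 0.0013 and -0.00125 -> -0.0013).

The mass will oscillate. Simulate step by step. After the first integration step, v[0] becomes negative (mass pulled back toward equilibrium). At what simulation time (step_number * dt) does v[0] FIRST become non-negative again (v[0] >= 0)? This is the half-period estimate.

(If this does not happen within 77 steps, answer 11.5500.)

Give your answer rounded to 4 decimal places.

Step 0: x=[6.8000] v=[0.0000]
Step 1: x=[6.6629] v=[-0.9138]
Step 2: x=[6.3944] v=[-1.7897]
Step 3: x=[6.0057] v=[-2.5912]
Step 4: x=[5.5129] v=[-3.2851]
Step 5: x=[4.9365] v=[-3.8425]
Step 6: x=[4.3005] v=[-4.2403]
Step 7: x=[3.6312] v=[-4.4620]
Step 8: x=[2.9565] v=[-4.4983]
Step 9: x=[2.3043] v=[-4.3478]
Step 10: x=[1.7018] v=[-4.0167]
Step 11: x=[1.1740] v=[-3.5187]
Step 12: x=[0.7428] v=[-2.8746]
Step 13: x=[0.4261] v=[-2.1111]
Step 14: x=[0.2371] v=[-1.2599]
Step 15: x=[0.1837] v=[-0.3563]
Step 16: x=[0.2680] v=[0.5621]
First v>=0 after going negative at step 16, time=2.4000

Answer: 2.4000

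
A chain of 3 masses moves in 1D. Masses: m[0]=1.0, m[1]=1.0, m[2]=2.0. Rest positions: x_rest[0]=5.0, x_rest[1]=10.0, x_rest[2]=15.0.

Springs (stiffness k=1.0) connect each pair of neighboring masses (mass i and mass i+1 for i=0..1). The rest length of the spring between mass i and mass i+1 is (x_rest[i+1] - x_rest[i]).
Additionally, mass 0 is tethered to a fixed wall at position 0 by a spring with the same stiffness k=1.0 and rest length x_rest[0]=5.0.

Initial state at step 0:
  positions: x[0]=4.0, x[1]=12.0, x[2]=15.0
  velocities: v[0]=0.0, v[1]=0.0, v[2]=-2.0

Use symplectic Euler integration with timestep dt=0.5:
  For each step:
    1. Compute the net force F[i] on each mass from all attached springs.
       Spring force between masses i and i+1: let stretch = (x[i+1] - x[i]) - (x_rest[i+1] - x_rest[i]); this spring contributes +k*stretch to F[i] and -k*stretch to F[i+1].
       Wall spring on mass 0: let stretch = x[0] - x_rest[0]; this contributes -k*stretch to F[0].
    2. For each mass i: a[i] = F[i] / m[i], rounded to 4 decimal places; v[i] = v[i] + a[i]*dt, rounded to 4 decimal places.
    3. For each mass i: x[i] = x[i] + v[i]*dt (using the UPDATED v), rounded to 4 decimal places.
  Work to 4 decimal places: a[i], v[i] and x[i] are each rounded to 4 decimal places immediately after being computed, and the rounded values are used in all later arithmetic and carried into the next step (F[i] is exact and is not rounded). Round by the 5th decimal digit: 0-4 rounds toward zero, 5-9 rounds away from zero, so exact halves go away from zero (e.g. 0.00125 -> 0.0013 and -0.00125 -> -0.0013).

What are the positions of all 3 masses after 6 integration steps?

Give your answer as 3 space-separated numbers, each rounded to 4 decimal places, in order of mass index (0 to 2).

Step 0: x=[4.0000 12.0000 15.0000] v=[0.0000 0.0000 -2.0000]
Step 1: x=[5.0000 10.7500 14.2500] v=[2.0000 -2.5000 -1.5000]
Step 2: x=[6.1875 8.9375 13.6875] v=[2.3750 -3.6250 -1.1250]
Step 3: x=[6.5157 7.6250 13.1563] v=[0.6563 -2.6250 -1.0625]
Step 4: x=[5.4923 7.4180 12.5586] v=[-2.0469 -0.4140 -1.1954]
Step 5: x=[3.5772 8.0148 11.9433] v=[-3.8302 1.1935 -1.2306]
Step 6: x=[1.8772 8.4843 11.4620] v=[-3.4000 0.9390 -0.9627]

Answer: 1.8772 8.4843 11.4620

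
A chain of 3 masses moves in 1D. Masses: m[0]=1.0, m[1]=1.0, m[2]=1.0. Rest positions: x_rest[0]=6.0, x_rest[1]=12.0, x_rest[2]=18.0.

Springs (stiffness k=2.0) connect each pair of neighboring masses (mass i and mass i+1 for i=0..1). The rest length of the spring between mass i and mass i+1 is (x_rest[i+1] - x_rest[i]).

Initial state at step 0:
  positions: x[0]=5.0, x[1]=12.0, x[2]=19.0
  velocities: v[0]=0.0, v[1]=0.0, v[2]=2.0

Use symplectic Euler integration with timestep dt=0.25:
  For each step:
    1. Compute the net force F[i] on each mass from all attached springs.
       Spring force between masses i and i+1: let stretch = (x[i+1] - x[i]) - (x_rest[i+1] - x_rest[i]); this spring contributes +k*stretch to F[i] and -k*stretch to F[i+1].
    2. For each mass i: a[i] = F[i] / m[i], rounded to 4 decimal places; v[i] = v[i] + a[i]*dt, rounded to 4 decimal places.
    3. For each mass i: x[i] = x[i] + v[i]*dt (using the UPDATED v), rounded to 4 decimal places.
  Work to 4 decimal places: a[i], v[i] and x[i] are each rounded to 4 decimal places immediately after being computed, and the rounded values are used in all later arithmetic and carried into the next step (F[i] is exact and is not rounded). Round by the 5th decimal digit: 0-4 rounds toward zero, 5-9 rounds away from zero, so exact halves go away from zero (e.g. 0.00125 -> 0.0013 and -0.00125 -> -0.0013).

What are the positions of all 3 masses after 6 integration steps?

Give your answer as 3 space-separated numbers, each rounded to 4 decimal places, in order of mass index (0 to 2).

Answer: 6.9970 13.1598 18.8435

Derivation:
Step 0: x=[5.0000 12.0000 19.0000] v=[0.0000 0.0000 2.0000]
Step 1: x=[5.1250 12.0000 19.3750] v=[0.5000 0.0000 1.5000]
Step 2: x=[5.3594 12.0625 19.5781] v=[0.9375 0.2500 0.8125]
Step 3: x=[5.6817 12.2266 19.5918] v=[1.2891 0.6563 0.0547]
Step 4: x=[6.0721 12.4932 19.4348] v=[1.5616 1.0665 -0.6279]
Step 5: x=[6.5152 12.8249 19.1601] v=[1.7722 1.3268 -1.0987]
Step 6: x=[6.9970 13.1598 18.8435] v=[1.9271 1.3396 -1.2663]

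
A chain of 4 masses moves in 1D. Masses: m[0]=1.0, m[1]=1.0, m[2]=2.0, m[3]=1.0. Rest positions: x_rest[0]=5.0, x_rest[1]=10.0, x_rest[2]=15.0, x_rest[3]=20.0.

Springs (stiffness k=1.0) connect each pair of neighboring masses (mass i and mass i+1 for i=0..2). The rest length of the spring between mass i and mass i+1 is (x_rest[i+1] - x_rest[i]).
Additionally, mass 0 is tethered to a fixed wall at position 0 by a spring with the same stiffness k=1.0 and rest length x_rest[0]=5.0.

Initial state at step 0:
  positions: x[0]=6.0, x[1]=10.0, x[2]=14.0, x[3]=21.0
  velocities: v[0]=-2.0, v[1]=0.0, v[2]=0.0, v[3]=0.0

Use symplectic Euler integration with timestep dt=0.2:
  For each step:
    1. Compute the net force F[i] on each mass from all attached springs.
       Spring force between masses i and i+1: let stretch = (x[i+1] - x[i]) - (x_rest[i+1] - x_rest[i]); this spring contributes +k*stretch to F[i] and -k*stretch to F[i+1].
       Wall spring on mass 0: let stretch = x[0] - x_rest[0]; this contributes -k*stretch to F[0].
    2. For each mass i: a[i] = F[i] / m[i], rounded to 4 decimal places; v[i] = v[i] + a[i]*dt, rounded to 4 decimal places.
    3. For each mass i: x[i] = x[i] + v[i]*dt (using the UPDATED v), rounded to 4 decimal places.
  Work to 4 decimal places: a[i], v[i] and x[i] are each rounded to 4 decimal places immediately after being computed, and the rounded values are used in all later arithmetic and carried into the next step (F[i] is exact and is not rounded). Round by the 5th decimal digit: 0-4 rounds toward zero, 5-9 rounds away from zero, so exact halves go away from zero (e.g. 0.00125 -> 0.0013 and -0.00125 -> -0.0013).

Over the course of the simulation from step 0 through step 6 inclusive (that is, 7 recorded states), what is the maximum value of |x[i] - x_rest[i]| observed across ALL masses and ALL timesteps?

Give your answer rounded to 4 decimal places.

Step 0: x=[6.0000 10.0000 14.0000 21.0000] v=[-2.0000 0.0000 0.0000 0.0000]
Step 1: x=[5.5200 10.0000 14.0600 20.9200] v=[-2.4000 0.0000 0.3000 -0.4000]
Step 2: x=[4.9984 9.9832 14.1760 20.7656] v=[-2.6080 -0.0840 0.5800 -0.7720]
Step 3: x=[4.4763 9.9347 14.3399 20.5476] v=[-2.6107 -0.2424 0.8197 -1.0899]
Step 4: x=[3.9934 9.8441 14.5399 20.2813] v=[-2.4143 -0.4530 1.0000 -1.3314]
Step 5: x=[3.5848 9.7073 14.7608 19.9854] v=[-2.0428 -0.6840 1.1046 -1.4797]
Step 6: x=[3.2777 9.5277 14.9851 19.6805] v=[-1.5353 -0.8978 1.1217 -1.5246]
Max displacement = 1.7223

Answer: 1.7223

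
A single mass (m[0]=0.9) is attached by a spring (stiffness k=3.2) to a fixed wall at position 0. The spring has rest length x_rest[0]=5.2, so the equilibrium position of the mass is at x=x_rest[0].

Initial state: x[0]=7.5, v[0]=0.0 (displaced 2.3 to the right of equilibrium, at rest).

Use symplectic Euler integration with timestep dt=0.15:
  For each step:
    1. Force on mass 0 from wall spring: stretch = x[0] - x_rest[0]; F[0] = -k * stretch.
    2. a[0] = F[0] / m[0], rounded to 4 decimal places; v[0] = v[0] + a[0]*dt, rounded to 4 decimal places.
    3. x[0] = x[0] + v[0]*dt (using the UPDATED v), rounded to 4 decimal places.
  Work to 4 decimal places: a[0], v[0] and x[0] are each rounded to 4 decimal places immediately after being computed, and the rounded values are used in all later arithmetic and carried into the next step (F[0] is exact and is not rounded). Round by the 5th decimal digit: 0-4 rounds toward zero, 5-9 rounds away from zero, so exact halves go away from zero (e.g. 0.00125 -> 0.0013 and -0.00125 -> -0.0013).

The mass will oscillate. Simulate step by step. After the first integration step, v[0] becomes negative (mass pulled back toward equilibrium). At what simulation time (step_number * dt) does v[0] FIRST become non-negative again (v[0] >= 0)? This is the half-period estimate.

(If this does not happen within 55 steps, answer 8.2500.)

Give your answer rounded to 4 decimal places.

Step 0: x=[7.5000] v=[0.0000]
Step 1: x=[7.3160] v=[-1.2267]
Step 2: x=[6.9627] v=[-2.3552]
Step 3: x=[6.4684] v=[-3.2953]
Step 4: x=[5.8726] v=[-3.9718]
Step 5: x=[5.2230] v=[-4.3305]
Step 6: x=[4.5716] v=[-4.3428]
Step 7: x=[3.9704] v=[-4.0077]
Step 8: x=[3.4676] v=[-3.3519]
Step 9: x=[3.1034] v=[-2.4280]
Step 10: x=[2.9069] v=[-1.3098]
Step 11: x=[2.8939] v=[-0.0868]
Step 12: x=[3.0654] v=[1.1431]
First v>=0 after going negative at step 12, time=1.8000

Answer: 1.8000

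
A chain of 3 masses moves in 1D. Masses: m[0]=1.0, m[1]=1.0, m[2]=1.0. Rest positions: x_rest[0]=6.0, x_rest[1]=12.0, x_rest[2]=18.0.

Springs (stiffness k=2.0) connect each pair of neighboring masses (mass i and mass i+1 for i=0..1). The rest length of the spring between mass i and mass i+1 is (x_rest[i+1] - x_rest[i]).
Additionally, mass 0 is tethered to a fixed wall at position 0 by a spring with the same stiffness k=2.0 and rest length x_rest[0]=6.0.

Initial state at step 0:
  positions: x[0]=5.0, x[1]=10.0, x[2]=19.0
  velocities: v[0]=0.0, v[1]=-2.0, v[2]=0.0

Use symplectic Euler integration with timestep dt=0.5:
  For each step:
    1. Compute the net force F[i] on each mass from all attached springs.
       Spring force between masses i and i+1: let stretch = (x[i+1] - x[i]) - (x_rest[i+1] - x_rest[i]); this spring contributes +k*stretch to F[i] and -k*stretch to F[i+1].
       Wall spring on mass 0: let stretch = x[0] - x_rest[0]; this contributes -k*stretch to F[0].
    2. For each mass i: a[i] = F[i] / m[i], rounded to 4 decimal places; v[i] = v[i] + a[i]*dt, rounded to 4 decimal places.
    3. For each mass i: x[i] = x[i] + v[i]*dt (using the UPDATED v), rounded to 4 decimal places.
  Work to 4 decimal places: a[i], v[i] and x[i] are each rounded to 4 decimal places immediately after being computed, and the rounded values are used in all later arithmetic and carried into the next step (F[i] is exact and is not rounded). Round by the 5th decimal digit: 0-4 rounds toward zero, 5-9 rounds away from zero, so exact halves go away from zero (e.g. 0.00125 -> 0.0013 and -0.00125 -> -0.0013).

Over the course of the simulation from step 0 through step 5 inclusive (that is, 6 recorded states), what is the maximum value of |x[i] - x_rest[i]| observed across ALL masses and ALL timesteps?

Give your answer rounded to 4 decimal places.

Answer: 2.7500

Derivation:
Step 0: x=[5.0000 10.0000 19.0000] v=[0.0000 -2.0000 0.0000]
Step 1: x=[5.0000 11.0000 17.5000] v=[0.0000 2.0000 -3.0000]
Step 2: x=[5.5000 12.2500 15.7500] v=[1.0000 2.5000 -3.5000]
Step 3: x=[6.6250 11.8750 15.2500] v=[2.2500 -0.7500 -1.0000]
Step 4: x=[7.0625 10.5625 16.0625] v=[0.8750 -2.6250 1.6250]
Step 5: x=[5.7188 10.2500 17.1250] v=[-2.6875 -0.6250 2.1250]
Max displacement = 2.7500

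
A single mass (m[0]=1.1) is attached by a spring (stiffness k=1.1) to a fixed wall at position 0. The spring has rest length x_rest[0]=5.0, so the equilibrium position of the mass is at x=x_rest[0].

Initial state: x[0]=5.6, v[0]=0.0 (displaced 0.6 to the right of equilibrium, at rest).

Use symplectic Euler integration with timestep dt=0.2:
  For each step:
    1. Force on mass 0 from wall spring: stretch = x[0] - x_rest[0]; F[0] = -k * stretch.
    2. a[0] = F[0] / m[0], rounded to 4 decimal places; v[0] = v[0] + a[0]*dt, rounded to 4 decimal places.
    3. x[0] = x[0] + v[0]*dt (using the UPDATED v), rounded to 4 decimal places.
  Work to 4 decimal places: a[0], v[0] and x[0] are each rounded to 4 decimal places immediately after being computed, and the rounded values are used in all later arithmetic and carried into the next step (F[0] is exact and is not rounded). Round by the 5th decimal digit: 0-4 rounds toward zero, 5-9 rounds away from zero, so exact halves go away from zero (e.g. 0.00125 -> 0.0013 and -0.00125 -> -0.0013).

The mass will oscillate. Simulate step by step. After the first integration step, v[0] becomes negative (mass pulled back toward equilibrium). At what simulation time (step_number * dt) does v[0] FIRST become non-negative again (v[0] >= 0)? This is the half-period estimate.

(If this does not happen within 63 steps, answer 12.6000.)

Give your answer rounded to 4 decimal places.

Answer: 3.2000

Derivation:
Step 0: x=[5.6000] v=[0.0000]
Step 1: x=[5.5760] v=[-0.1200]
Step 2: x=[5.5290] v=[-0.2352]
Step 3: x=[5.4608] v=[-0.3410]
Step 4: x=[5.3742] v=[-0.4332]
Step 5: x=[5.2726] v=[-0.5080]
Step 6: x=[5.1601] v=[-0.5625]
Step 7: x=[5.0412] v=[-0.5945]
Step 8: x=[4.9207] v=[-0.6027]
Step 9: x=[4.8033] v=[-0.5868]
Step 10: x=[4.6938] v=[-0.5475]
Step 11: x=[4.5965] v=[-0.4863]
Step 12: x=[4.5154] v=[-0.4056]
Step 13: x=[4.4537] v=[-0.3087]
Step 14: x=[4.4138] v=[-0.1994]
Step 15: x=[4.3974] v=[-0.0822]
Step 16: x=[4.4051] v=[0.0383]
First v>=0 after going negative at step 16, time=3.2000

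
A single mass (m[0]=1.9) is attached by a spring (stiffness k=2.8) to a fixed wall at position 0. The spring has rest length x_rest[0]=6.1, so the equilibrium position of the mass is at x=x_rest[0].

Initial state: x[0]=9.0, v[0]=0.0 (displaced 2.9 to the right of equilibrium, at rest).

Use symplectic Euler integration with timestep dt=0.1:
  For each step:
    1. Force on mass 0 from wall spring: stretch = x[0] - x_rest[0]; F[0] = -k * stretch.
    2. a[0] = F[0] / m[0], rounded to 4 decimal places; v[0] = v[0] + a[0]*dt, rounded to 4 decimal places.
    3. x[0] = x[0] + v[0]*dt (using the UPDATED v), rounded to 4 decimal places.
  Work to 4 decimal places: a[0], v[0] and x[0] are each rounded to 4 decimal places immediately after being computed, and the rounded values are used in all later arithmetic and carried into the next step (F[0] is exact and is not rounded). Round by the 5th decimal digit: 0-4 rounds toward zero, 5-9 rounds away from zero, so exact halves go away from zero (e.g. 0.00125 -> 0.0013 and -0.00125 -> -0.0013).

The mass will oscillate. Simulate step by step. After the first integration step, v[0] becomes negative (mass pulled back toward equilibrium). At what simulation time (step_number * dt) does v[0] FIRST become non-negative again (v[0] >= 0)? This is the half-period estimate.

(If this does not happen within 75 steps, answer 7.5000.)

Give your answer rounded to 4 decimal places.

Step 0: x=[9.0000] v=[0.0000]
Step 1: x=[8.9573] v=[-0.4274]
Step 2: x=[8.8725] v=[-0.8485]
Step 3: x=[8.7468] v=[-1.2571]
Step 4: x=[8.5821] v=[-1.6472]
Step 5: x=[8.3808] v=[-2.0130]
Step 6: x=[8.1459] v=[-2.3491]
Step 7: x=[7.8808] v=[-2.6506]
Step 8: x=[7.5895] v=[-2.9130]
Step 9: x=[7.2763] v=[-3.1325]
Step 10: x=[6.9457] v=[-3.3059]
Step 11: x=[6.6027] v=[-3.4305]
Step 12: x=[6.2522] v=[-3.5046]
Step 13: x=[5.8995] v=[-3.5270]
Step 14: x=[5.5498] v=[-3.4975]
Step 15: x=[5.2082] v=[-3.4164]
Step 16: x=[4.8797] v=[-3.2850]
Step 17: x=[4.5692] v=[-3.1052]
Step 18: x=[4.2812] v=[-2.8796]
Step 19: x=[4.0200] v=[-2.6116]
Step 20: x=[3.7895] v=[-2.3051]
Step 21: x=[3.5930] v=[-1.9646]
Step 22: x=[3.4335] v=[-1.5952]
Step 23: x=[3.3133] v=[-1.2022]
Step 24: x=[3.2342] v=[-0.7915]
Step 25: x=[3.1973] v=[-0.3692]
Step 26: x=[3.2032] v=[0.0586]
First v>=0 after going negative at step 26, time=2.6000

Answer: 2.6000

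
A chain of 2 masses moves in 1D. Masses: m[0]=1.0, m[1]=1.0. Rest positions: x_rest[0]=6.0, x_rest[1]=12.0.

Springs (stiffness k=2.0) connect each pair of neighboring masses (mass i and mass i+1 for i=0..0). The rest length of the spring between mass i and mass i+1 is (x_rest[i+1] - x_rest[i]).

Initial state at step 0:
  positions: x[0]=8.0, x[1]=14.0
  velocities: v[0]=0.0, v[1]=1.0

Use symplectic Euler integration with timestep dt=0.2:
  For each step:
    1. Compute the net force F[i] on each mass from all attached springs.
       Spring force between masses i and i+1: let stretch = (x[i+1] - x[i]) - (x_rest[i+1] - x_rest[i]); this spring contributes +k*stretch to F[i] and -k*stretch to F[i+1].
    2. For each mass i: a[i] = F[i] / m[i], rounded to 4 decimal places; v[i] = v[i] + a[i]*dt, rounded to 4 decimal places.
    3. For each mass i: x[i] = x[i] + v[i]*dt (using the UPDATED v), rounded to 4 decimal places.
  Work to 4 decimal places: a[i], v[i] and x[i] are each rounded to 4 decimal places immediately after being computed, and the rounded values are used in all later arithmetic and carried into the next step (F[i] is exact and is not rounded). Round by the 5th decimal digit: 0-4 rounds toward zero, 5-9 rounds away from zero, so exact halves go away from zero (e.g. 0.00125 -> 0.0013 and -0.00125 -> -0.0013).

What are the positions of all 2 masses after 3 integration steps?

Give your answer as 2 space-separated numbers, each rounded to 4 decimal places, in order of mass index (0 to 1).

Step 0: x=[8.0000 14.0000] v=[0.0000 1.0000]
Step 1: x=[8.0000 14.2000] v=[0.0000 1.0000]
Step 2: x=[8.0160 14.3840] v=[0.0800 0.9200]
Step 3: x=[8.0614 14.5386] v=[0.2272 0.7728]

Answer: 8.0614 14.5386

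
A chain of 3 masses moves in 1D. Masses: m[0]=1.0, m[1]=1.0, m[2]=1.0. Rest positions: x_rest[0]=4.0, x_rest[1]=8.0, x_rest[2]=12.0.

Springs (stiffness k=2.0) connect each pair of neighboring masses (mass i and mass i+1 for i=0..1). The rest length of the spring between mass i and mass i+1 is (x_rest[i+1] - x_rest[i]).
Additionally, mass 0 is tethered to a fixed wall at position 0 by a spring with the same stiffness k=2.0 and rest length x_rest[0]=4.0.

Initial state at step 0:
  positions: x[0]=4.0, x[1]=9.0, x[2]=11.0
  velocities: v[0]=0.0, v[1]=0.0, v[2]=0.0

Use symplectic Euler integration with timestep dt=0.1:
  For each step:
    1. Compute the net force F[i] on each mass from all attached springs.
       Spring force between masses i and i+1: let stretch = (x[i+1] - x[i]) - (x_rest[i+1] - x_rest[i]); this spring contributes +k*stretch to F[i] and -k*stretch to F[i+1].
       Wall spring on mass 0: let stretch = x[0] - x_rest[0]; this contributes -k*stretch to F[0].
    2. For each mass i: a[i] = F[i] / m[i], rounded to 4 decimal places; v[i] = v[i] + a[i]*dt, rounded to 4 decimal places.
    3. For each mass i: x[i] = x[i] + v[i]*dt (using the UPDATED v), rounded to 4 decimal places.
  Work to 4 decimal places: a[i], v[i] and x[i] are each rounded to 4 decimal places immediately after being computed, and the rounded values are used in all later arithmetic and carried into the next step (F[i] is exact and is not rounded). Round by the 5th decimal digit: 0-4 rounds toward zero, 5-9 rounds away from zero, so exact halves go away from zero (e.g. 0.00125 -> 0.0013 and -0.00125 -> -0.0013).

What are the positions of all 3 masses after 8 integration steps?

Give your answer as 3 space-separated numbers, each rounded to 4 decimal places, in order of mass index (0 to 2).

Answer: 4.3652 7.4994 12.0685

Derivation:
Step 0: x=[4.0000 9.0000 11.0000] v=[0.0000 0.0000 0.0000]
Step 1: x=[4.0200 8.9400 11.0400] v=[0.2000 -0.6000 0.4000]
Step 2: x=[4.0580 8.8236 11.1180] v=[0.3800 -1.1640 0.7800]
Step 3: x=[4.1102 8.6578 11.2301] v=[0.5215 -1.6582 1.1211]
Step 4: x=[4.1711 8.4525 11.3708] v=[0.6090 -2.0533 1.4066]
Step 5: x=[4.2342 8.2199 11.5331] v=[0.6311 -2.3259 1.6229]
Step 6: x=[4.2923 7.9739 11.7091] v=[0.5814 -2.4604 1.7603]
Step 7: x=[4.3382 7.7289 11.8904] v=[0.4593 -2.4497 1.8133]
Step 8: x=[4.3652 7.4994 12.0685] v=[0.2698 -2.2955 1.7810]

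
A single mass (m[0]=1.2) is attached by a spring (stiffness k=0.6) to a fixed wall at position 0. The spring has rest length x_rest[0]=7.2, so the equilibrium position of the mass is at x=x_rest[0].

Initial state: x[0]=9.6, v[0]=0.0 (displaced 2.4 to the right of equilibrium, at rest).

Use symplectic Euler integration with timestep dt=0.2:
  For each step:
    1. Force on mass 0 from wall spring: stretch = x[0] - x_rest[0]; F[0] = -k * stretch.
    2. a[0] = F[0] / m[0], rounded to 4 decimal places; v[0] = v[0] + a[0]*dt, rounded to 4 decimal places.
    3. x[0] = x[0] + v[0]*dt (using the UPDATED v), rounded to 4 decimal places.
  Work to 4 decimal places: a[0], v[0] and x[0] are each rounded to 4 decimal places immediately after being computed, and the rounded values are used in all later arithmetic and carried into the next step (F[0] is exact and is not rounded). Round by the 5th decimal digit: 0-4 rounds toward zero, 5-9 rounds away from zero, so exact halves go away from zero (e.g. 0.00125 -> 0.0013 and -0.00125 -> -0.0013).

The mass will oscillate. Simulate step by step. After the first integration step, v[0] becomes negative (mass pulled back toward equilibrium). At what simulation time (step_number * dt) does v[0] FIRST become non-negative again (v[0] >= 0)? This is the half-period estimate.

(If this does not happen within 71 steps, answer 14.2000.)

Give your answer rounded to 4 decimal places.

Step 0: x=[9.6000] v=[0.0000]
Step 1: x=[9.5520] v=[-0.2400]
Step 2: x=[9.4570] v=[-0.4752]
Step 3: x=[9.3168] v=[-0.7009]
Step 4: x=[9.1343] v=[-0.9126]
Step 5: x=[8.9131] v=[-1.1060]
Step 6: x=[8.6576] v=[-1.2773]
Step 7: x=[8.3730] v=[-1.4231]
Step 8: x=[8.0649] v=[-1.5404]
Step 9: x=[7.7395] v=[-1.6269]
Step 10: x=[7.4033] v=[-1.6809]
Step 11: x=[7.0631] v=[-1.7012]
Step 12: x=[6.7256] v=[-1.6875]
Step 13: x=[6.3976] v=[-1.6401]
Step 14: x=[6.0856] v=[-1.5599]
Step 15: x=[5.7959] v=[-1.4485]
Step 16: x=[5.5343] v=[-1.3081]
Step 17: x=[5.3060] v=[-1.1415]
Step 18: x=[5.1156] v=[-0.9521]
Step 19: x=[4.9669] v=[-0.7437]
Step 20: x=[4.8628] v=[-0.5204]
Step 21: x=[4.8055] v=[-0.2867]
Step 22: x=[4.7961] v=[-0.0472]
Step 23: x=[4.8347] v=[0.1932]
First v>=0 after going negative at step 23, time=4.6000

Answer: 4.6000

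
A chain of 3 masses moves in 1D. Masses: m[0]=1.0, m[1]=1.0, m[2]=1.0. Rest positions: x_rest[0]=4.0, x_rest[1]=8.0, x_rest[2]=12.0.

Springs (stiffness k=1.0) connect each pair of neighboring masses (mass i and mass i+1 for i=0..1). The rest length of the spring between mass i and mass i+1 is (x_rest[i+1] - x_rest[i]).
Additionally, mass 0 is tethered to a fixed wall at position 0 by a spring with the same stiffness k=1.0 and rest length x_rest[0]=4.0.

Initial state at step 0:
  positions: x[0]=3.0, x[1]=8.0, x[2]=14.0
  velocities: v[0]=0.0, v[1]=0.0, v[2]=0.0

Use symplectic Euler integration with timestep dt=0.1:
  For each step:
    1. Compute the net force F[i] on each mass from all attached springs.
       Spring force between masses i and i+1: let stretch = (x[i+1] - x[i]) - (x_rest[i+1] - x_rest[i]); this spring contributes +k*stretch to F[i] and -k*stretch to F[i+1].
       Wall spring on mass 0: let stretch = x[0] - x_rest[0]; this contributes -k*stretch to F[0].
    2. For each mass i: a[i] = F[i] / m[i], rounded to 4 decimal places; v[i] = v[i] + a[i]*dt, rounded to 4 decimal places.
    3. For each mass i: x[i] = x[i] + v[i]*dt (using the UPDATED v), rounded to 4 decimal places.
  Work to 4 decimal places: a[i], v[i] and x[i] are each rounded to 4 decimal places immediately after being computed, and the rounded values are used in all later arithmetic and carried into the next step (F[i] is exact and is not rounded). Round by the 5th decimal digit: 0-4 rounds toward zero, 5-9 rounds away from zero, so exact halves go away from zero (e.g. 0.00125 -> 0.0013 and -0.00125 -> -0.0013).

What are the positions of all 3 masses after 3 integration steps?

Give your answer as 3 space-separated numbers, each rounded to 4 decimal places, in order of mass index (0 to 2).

Step 0: x=[3.0000 8.0000 14.0000] v=[0.0000 0.0000 0.0000]
Step 1: x=[3.0200 8.0100 13.9800] v=[0.2000 0.1000 -0.2000]
Step 2: x=[3.0597 8.0298 13.9403] v=[0.3970 0.1980 -0.3970]
Step 3: x=[3.1185 8.0590 13.8815] v=[0.5880 0.2920 -0.5881]

Answer: 3.1185 8.0590 13.8815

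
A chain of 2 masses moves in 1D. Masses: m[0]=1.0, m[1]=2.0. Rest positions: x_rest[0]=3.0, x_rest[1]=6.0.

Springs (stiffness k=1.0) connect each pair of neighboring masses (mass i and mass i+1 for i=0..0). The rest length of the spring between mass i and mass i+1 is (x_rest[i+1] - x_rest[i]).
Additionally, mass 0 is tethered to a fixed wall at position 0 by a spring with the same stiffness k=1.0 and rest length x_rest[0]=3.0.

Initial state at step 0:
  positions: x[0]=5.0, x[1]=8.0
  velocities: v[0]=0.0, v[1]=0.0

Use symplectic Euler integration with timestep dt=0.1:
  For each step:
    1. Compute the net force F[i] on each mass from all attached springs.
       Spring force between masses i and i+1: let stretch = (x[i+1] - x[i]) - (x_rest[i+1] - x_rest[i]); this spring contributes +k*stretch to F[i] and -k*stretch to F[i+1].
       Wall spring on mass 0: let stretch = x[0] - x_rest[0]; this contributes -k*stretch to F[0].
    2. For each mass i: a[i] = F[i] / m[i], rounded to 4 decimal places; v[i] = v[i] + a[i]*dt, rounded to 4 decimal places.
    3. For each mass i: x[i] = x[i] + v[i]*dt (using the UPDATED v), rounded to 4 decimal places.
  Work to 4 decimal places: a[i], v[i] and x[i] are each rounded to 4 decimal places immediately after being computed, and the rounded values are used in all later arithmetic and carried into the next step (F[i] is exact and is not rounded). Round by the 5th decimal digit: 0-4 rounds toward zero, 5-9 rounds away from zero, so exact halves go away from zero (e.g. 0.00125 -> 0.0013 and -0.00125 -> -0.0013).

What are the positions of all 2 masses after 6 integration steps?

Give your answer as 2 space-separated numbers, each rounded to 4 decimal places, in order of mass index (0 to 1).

Answer: 4.6072 7.9932

Derivation:
Step 0: x=[5.0000 8.0000] v=[0.0000 0.0000]
Step 1: x=[4.9800 8.0000] v=[-0.2000 0.0000]
Step 2: x=[4.9404 7.9999] v=[-0.3960 -0.0010]
Step 3: x=[4.8820 7.9995] v=[-0.5841 -0.0040]
Step 4: x=[4.8059 7.9985] v=[-0.7606 -0.0099]
Step 5: x=[4.7137 7.9966] v=[-0.9219 -0.0195]
Step 6: x=[4.6072 7.9932] v=[-1.0650 -0.0337]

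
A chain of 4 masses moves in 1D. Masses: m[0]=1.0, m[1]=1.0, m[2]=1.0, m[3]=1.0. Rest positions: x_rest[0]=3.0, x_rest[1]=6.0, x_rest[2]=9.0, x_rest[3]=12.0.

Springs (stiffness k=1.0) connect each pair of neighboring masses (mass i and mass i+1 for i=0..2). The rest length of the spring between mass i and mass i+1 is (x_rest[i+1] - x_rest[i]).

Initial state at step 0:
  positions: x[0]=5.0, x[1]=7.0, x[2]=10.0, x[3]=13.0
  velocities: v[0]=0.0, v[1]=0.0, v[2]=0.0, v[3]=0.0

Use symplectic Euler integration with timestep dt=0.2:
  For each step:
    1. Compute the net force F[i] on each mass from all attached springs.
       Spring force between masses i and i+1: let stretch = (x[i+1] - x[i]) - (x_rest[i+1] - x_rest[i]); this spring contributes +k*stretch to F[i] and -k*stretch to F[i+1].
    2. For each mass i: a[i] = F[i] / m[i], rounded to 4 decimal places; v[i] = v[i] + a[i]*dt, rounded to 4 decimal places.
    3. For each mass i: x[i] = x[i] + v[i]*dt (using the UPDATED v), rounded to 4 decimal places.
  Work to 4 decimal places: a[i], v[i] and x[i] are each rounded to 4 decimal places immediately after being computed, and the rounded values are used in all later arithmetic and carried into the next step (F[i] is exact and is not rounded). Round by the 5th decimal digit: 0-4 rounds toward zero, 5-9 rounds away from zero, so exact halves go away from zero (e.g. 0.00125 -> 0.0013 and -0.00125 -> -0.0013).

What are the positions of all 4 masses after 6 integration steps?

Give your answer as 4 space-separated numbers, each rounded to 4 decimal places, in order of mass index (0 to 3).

Answer: 4.3587 7.5493 10.0874 13.0048

Derivation:
Step 0: x=[5.0000 7.0000 10.0000 13.0000] v=[0.0000 0.0000 0.0000 0.0000]
Step 1: x=[4.9600 7.0400 10.0000 13.0000] v=[-0.2000 0.2000 0.0000 0.0000]
Step 2: x=[4.8832 7.1152 10.0016 13.0000] v=[-0.3840 0.3760 0.0080 0.0000]
Step 3: x=[4.7757 7.2166 10.0077 13.0001] v=[-0.5376 0.5069 0.0304 0.0003]
Step 4: x=[4.6458 7.3320 10.0218 13.0005] v=[-0.6494 0.5769 0.0707 0.0018]
Step 5: x=[4.5034 7.4475 10.0475 13.0017] v=[-0.7122 0.5776 0.1285 0.0061]
Step 6: x=[4.3587 7.5493 10.0874 13.0048] v=[-0.7234 0.5088 0.1993 0.0153]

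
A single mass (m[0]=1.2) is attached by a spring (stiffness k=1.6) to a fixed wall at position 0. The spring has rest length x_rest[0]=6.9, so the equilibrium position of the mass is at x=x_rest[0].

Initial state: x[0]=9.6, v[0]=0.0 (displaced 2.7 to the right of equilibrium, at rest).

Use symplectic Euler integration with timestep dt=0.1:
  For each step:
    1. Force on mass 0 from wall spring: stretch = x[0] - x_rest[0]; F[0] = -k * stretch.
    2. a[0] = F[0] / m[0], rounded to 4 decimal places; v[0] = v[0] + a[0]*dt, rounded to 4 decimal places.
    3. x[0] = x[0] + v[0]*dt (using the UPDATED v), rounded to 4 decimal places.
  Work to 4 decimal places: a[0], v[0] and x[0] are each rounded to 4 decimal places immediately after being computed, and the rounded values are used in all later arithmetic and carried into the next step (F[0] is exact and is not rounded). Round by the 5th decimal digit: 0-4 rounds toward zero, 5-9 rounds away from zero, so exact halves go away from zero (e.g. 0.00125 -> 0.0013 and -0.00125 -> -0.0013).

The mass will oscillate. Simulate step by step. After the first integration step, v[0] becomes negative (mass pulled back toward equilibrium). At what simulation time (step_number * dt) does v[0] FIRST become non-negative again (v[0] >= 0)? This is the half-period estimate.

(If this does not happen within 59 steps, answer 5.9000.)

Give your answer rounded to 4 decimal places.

Step 0: x=[9.6000] v=[0.0000]
Step 1: x=[9.5640] v=[-0.3600]
Step 2: x=[9.4925] v=[-0.7152]
Step 3: x=[9.3864] v=[-1.0609]
Step 4: x=[9.2472] v=[-1.3924]
Step 5: x=[9.0767] v=[-1.7054]
Step 6: x=[8.8771] v=[-1.9956]
Step 7: x=[8.6512] v=[-2.2592]
Step 8: x=[8.4019] v=[-2.4927]
Step 9: x=[8.1326] v=[-2.6930]
Step 10: x=[7.8469] v=[-2.8574]
Step 11: x=[7.5485] v=[-2.9837]
Step 12: x=[7.2415] v=[-3.0702]
Step 13: x=[6.9299] v=[-3.1157]
Step 14: x=[6.6179] v=[-3.1197]
Step 15: x=[6.3097] v=[-3.0821]
Step 16: x=[6.0094] v=[-3.0034]
Step 17: x=[5.7209] v=[-2.8847]
Step 18: x=[5.4482] v=[-2.7275]
Step 19: x=[5.1948] v=[-2.5339]
Step 20: x=[4.9642] v=[-2.3065]
Step 21: x=[4.7594] v=[-2.0484]
Step 22: x=[4.5831] v=[-1.7630]
Step 23: x=[4.4377] v=[-1.4541]
Step 24: x=[4.3251] v=[-1.1258]
Step 25: x=[4.2469] v=[-0.7825]
Step 26: x=[4.2040] v=[-0.4288]
Step 27: x=[4.1971] v=[-0.0693]
Step 28: x=[4.2262] v=[0.2911]
First v>=0 after going negative at step 28, time=2.8000

Answer: 2.8000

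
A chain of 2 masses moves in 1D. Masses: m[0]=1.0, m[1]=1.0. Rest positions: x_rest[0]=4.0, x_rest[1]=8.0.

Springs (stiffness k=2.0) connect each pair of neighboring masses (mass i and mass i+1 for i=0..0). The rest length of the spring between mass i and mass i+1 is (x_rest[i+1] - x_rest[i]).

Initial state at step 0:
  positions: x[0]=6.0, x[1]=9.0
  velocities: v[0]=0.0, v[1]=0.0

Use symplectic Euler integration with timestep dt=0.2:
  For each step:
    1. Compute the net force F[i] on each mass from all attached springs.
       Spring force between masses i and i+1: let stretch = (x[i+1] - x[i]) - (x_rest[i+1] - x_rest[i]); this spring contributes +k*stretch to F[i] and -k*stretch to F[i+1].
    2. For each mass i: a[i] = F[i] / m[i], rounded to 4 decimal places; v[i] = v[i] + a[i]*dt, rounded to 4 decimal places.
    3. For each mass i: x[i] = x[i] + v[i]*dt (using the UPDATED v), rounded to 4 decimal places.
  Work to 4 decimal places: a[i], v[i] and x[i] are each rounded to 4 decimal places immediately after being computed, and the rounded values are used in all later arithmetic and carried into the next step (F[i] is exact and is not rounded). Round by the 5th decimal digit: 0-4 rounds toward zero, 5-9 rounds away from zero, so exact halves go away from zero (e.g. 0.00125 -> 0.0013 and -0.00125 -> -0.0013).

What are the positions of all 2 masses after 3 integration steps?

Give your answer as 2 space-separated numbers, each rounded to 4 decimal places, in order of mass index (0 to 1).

Answer: 5.5820 9.4180

Derivation:
Step 0: x=[6.0000 9.0000] v=[0.0000 0.0000]
Step 1: x=[5.9200 9.0800] v=[-0.4000 0.4000]
Step 2: x=[5.7728 9.2272] v=[-0.7360 0.7360]
Step 3: x=[5.5820 9.4180] v=[-0.9542 0.9542]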